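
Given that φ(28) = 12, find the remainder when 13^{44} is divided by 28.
By Euler: 13^{12} ≡ 1 (mod 28) since gcd(13, 28) = 1. 44 = 3×12 + 8. So 13^{44} ≡ 13^{8} ≡ 1 (mod 28)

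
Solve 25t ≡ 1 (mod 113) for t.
Since 113 is prime, by Fermat 25^(-1) ≡ 25^{111} ≡ 104 (mod 113). Verify: 25 × 104 = 2600 ≡ 1 (mod 113)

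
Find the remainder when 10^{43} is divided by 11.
By Fermat: 10^{10} ≡ 1 mod 11. 43 = 4×10 + 3. So 10^{43} ≡ 10^{3} ≡ 10 mod 11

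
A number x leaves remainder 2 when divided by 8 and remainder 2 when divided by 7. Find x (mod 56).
M = 8 × 7 = 56. M₁ = 7, y₁ ≡ 7 (mod 8). M₂ = 8, y₂ ≡ 1 (mod 7). x = 2×7×7 + 2×8×1 ≡ 2 (mod 56)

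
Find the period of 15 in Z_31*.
Powers of 15 mod 31: 15^1≡15, 15^2≡8, 15^3≡27, 15^4≡2, 15^5≡30, 15^6≡16, 15^7≡23, 15^8≡4, 15^9≡29, 15^10≡1. Order = 10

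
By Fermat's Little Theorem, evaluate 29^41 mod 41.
By Fermat: 29^{40} ≡ 1 (mod 41). So 29^{41} = 29^{40} · 29^{1} ≡ 29^{1} ≡ 29 (mod 41)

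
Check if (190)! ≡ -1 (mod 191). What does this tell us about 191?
(190)! mod 191 = 190. Since this equals -1 (mod 191), Wilson confirms 191 is prime.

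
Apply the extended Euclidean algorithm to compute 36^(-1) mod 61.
Extended GCD: 36(-22) + 61(13) = 1. So 36^(-1) ≡ -22 ≡ 39 mod 61. Verify: 36 × 39 = 1404 ≡ 1 mod 61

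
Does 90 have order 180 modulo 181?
ord_181(90) divides 180. For each prime q|180: 90^{90}≡180, 90^{60}≡132, 90^{36}≡135, none ≡ 1. So 90 has order 180 and is a primitive root mod 181.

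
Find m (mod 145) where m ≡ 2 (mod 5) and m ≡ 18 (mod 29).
M = 5 × 29 = 145. M₁ = 29, y₁ ≡ 4 (mod 5). M₂ = 5, y₂ ≡ 6 (mod 29). m = 2×29×4 + 18×5×6 ≡ 47 (mod 145)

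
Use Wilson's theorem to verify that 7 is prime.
(6)! mod 7 = 6. Since this equals -1 mod 7, Wilson confirms 7 is prime.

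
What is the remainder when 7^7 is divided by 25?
By repeated squaring (mod 25): 7^{1}≡7, 7^{2}≡24, 7^{4}≡1. Then 7^{7} = 7^{4+2+1} ≡ 1 × 24 × 7 ≡ 18 (mod 25)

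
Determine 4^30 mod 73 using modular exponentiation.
By repeated squaring mod 73: 4^{1}≡4, 4^{2}≡16, 4^{4}≡37, 4^{8}≡55, 4^{16}≡32. Then 4^{30} = 4^{16+8+4+2} ≡ 32 × 55 × 37 × 16 ≡ 64 mod 73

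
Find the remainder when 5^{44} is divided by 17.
By Fermat: 5^{16} ≡ 1 (mod 17). 44 = 2×16 + 12. So 5^{44} ≡ 5^{12} ≡ 4 (mod 17)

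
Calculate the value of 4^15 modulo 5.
Using Fermat: 4^{4} ≡ 1 mod 5. 15 ≡ 3 mod 4. So 4^{15} ≡ 4^{3} ≡ 4 mod 5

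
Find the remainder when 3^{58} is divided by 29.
By Fermat: 3^{28} ≡ 1 mod 29. 58 = 2×28 + 2. So 3^{58} ≡ 3^{2} ≡ 9 mod 29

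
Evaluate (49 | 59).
(49/59) = 49^{29} mod 59 = 1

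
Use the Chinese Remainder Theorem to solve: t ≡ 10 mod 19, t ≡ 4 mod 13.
M = 19 × 13 = 247. M₁ = 13, y₁ ≡ 3 mod 19. M₂ = 19, y₂ ≡ 11 mod 13. t = 10×13×3 + 4×19×11 ≡ 238 mod 247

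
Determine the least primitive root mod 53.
g = 2. For each prime q|52: 2^{26}≡52, 2^{4}≡16, none ≡ 1, so ord_53(2) = 52 and 2 is a primitive root.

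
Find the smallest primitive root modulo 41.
g = 6. For each prime q|40: 6^{20}≡40, 6^{8}≡10, none ≡ 1, so ord_41(6) = 40 and 6 is a primitive root.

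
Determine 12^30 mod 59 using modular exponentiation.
By repeated squaring (mod 59): 12^{1}≡12, 12^{2}≡26, 12^{4}≡27, 12^{8}≡21, 12^{16}≡28. Then 12^{30} = 12^{16+8+4+2} ≡ 28 × 21 × 27 × 26 ≡ 12 (mod 59)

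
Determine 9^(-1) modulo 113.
Since 113 is prime, by Fermat 9^(-1) ≡ 9^{111} ≡ 88 mod 113. Verify: 9 × 88 = 792 ≡ 1 mod 113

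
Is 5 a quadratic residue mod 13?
By Euler's criterion: 5^{6} ≡ 12 (mod 13). Since this equals -1 (≡ 12), 5 is not a QR.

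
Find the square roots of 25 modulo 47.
The square roots of 25 mod 47 are 42 and 5. Verify: 42² = 1764 ≡ 25 (mod 47)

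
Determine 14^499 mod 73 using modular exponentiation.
Using Fermat: 14^{72} ≡ 1 (mod 73). 499 ≡ 67 (mod 72). So 14^{499} ≡ 14^{67} ≡ 31 (mod 73)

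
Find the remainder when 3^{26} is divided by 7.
By Fermat: 3^{6} ≡ 1 (mod 7). 26 = 4×6 + 2. So 3^{26} ≡ 3^{2} ≡ 2 (mod 7)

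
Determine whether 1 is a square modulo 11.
By Euler's criterion: 1^{5} ≡ 1 mod 11. Since this equals 1, 1 is a QR.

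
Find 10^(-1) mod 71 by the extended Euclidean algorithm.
Extended GCD: 10(-7) + 71(1) = 1. So 10^(-1) ≡ -7 ≡ 64 mod 71. Verify: 10 × 64 = 640 ≡ 1 mod 71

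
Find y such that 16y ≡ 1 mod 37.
Since 37 is prime, by Fermat 16^(-1) ≡ 16^{35} ≡ 7 mod 37. Verify: 16 × 7 = 112 ≡ 1 mod 37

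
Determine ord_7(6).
Powers of 6 mod 7: 6^1≡6, 6^2≡1. Order = 2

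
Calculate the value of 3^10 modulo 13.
By repeated squaring mod 13: 3^{1}≡3, 3^{2}≡9, 3^{4}≡3, 3^{8}≡9. Then 3^{10} = 3^{8+2} ≡ 9 × 9 ≡ 3 mod 13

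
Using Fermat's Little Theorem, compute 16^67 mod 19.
By Fermat: 16^{18} ≡ 1 (mod 19). 67 = 3×18 + 13. So 16^{67} ≡ 16^{13} ≡ 5 (mod 19)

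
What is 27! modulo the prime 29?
(28)! = (27)! × (28) ≡ -1 (mod 29). So (27)! ≡ -1 × (28)^(-1) ≡ (-1)×(-1) = 1 (mod 29)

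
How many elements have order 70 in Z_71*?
A prime p has φ(p-1) primitive roots; here φ(70) = 24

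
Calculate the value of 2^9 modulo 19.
By repeated squaring mod 19: 2^{1}≡2, 2^{2}≡4, 2^{4}≡16, 2^{8}≡9. Then 2^{9} = 2^{8+1} ≡ 9 × 2 ≡ 18 mod 19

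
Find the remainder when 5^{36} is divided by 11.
By Fermat: 5^{10} ≡ 1 (mod 11). 36 = 3×10 + 6. So 5^{36} ≡ 5^{6} ≡ 5 (mod 11)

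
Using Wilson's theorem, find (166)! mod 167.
By Wilson's theorem, (166)! ≡ -1 ≡ 166 (mod 167)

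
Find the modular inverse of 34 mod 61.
Since 61 is prime, by Fermat 34^(-1) ≡ 34^{59} ≡ 9 mod 61. Verify: 34 × 9 = 306 ≡ 1 mod 61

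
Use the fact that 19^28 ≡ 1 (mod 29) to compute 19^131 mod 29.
By Fermat: 19^{28} ≡ 1 (mod 29). 131 = 4×28 + 19. So 19^{131} ≡ 19^{19} ≡ 8 (mod 29)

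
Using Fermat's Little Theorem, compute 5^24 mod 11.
By Fermat: 5^{10} ≡ 1 (mod 11). 24 = 2×10 + 4. So 5^{24} ≡ 5^{4} ≡ 9 (mod 11)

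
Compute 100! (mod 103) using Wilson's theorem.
(102)! = (100)! × (101) × (102) ≡ -1 (mod 103). So (100)! ≡ -1 × [(102)(101)]^(-1) ≡ 51 (mod 103)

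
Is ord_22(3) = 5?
Powers of 3 mod 22: 3^1≡3, 3^2≡9, 3^3≡5, 3^4≡15, 3^5≡1. First k with 3^k≡1 is k=5. Yes, ord_22(3) = 5.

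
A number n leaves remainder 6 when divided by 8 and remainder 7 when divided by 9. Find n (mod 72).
M = 8 × 9 = 72. M₁ = 9, y₁ ≡ 1 (mod 8). M₂ = 8, y₂ ≡ 8 (mod 9). n = 6×9×1 + 7×8×8 ≡ 70 (mod 72)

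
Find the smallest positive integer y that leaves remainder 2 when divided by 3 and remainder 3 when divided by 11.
M = 3 × 11 = 33. M₁ = 11, y₁ ≡ 2 (mod 3). M₂ = 3, y₂ ≡ 4 (mod 11). y = 2×11×2 + 3×3×4 ≡ 14 (mod 33)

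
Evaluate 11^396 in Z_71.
Using Fermat: 11^{70} ≡ 1 mod 71. 396 ≡ 46 mod 70. So 11^{396} ≡ 11^{46} ≡ 3 mod 71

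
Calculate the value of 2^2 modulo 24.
2^{2} = 4 ≡ 4 (mod 24)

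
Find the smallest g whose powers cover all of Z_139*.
g = 2. For each prime q|138: 2^{69}≡138, 2^{46}≡96, 2^{6}≡64, none ≡ 1, so ord_139(2) = 138 and 2 is a primitive root.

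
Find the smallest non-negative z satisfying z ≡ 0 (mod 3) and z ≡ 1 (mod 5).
M = 3 × 5 = 15. M₁ = 5, y₁ ≡ 2 (mod 3). M₂ = 3, y₂ ≡ 2 (mod 5). z = 0×5×2 + 1×3×2 ≡ 6 (mod 15)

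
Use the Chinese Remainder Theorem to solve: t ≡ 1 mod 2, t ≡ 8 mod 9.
M = 2 × 9 = 18. M₁ = 9, y₁ ≡ 1 mod 2. M₂ = 2, y₂ ≡ 5 mod 9. t = 1×9×1 + 8×2×5 ≡ 17 mod 18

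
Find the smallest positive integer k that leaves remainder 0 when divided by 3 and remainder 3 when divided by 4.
M = 3 × 4 = 12. M₁ = 4, y₁ ≡ 1 (mod 3). M₂ = 3, y₂ ≡ 3 (mod 4). k = 0×4×1 + 3×3×3 ≡ 3 (mod 12)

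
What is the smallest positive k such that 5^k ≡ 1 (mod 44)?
Powers of 5 mod 44: 5^1≡5, 5^2≡25, 5^3≡37, 5^4≡9, 5^5≡1. So the order of 5 is 5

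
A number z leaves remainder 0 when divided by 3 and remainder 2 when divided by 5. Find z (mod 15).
M = 3 × 5 = 15. M₁ = 5, y₁ ≡ 2 (mod 3). M₂ = 3, y₂ ≡ 2 (mod 5). z = 0×5×2 + 2×3×2 ≡ 12 (mod 15)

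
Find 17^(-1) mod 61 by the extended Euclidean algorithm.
Extended GCD: 17(18) + 61(-5) = 1. So 17^(-1) ≡ 18 mod 61. Verify: 17 × 18 = 306 ≡ 1 mod 61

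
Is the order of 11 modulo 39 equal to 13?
Powers of 11 mod 39: 11^1≡11, 11^2≡4, 11^3≡5, 11^4≡16, 11^5≡20, 11^6≡25, 11^7≡2, 11^8≡22, 11^9≡8, 11^10≡10, 11^11≡32, 11^12≡1. Already 11^12≡1, so the order is 12 < 13. No, the actual order is 12.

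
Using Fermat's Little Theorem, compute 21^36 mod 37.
By Fermat's Little Theorem, 21^{36} ≡ 1 mod 37 since 37 is prime and gcd(21, 37) = 1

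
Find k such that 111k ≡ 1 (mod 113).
Since 113 is prime, by Fermat 111^(-1) ≡ 111^{111} ≡ 56 (mod 113). Verify: 111 × 56 = 6216 ≡ 1 (mod 113)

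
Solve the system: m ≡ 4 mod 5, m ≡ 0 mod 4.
M = 5 × 4 = 20. M₁ = 4, y₁ ≡ 4 mod 5. M₂ = 5, y₂ ≡ 1 mod 4. m = 4×4×4 + 0×5×1 ≡ 4 mod 20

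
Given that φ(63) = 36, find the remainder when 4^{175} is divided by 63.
By Euler: 4^{36} ≡ 1 (mod 63) since gcd(4, 63) = 1. 175 = 4×36 + 31. So 4^{175} ≡ 4^{31} ≡ 4 (mod 63)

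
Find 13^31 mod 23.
Using Fermat: 13^{22} ≡ 1 mod 23. 31 ≡ 9 mod 22. So 13^{31} ≡ 13^{9} ≡ 3 mod 23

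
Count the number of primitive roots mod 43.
Number of primitive roots mod 43 = φ(p-1) = φ(42) = 12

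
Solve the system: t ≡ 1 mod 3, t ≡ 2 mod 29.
M = 3 × 29 = 87. M₁ = 29, y₁ ≡ 2 mod 3. M₂ = 3, y₂ ≡ 10 mod 29. t = 1×29×2 + 2×3×10 ≡ 31 mod 87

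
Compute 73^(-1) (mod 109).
Since 109 is prime, by Fermat 73^(-1) ≡ 73^{107} ≡ 3 (mod 109). Verify: 73 × 3 = 219 ≡ 1 (mod 109)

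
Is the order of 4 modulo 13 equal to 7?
Powers of 4 mod 13: 4^1≡4, 4^2≡3, 4^3≡12, 4^4≡9, 4^5≡10, 4^6≡1. Already 4^6≡1, so the order is 6 < 7. No, the actual order is 6.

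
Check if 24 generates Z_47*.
24^{23} ≡ 1 (mod 47) and 23 < 46, so ord_47(24) = 23 ≠ 46 and 24 is not a primitive root.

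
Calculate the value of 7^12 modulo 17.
By repeated squaring mod 17: 7^{1}≡7, 7^{2}≡15, 7^{4}≡4, 7^{8}≡16. Then 7^{12} = 7^{8+4} ≡ 16 × 4 ≡ 13 mod 17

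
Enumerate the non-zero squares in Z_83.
QRs mod 83: {1, 3, 4, 7, 9, 10, 11, 12, 16, 17, 21, 23, 25, 26, 27, 28, 29, 30, 31, 33, 36, 37, 38, 40, 41, 44, 48, 49, 51, 59, 61, 63, 64, 65, 68, 69, 70, 75, 77, 78, 81}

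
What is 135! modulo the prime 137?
(136)! = (135)! × (136) ≡ -1 (mod 137). So (135)! ≡ -1 × (136)^(-1) ≡ (-1)×(-1) = 1 (mod 137)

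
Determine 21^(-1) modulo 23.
Since 23 is prime, by Fermat 21^(-1) ≡ 21^{21} ≡ 11 mod 23. Verify: 21 × 11 = 231 ≡ 1 mod 23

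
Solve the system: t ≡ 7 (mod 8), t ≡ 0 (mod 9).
M = 8 × 9 = 72. M₁ = 9, y₁ ≡ 1 (mod 8). M₂ = 8, y₂ ≡ 8 (mod 9). t = 7×9×1 + 0×8×8 ≡ 63 (mod 72)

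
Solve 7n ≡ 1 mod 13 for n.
Since 13 is prime, by Fermat 7^(-1) ≡ 7^{11} ≡ 2 mod 13. Verify: 7 × 2 = 14 ≡ 1 mod 13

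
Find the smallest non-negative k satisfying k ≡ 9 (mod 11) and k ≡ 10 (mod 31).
M = 11 × 31 = 341. M₁ = 31, y₁ ≡ 5 (mod 11). M₂ = 11, y₂ ≡ 17 (mod 31). k = 9×31×5 + 10×11×17 ≡ 196 (mod 341)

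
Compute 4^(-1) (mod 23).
Since 23 is prime, by Fermat 4^(-1) ≡ 4^{21} ≡ 6 (mod 23). Verify: 4 × 6 = 24 ≡ 1 (mod 23)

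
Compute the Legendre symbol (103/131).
(103/131) = 103^{65} mod 131 = -1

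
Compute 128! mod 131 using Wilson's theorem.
(130)! = (128)! × (129) × (130) ≡ -1 mod 131. So (128)! ≡ -1 × [(130)(129)]^(-1) ≡ 65 mod 131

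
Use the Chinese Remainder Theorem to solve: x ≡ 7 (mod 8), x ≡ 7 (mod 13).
M = 8 × 13 = 104. M₁ = 13, y₁ ≡ 5 (mod 8). M₂ = 8, y₂ ≡ 5 (mod 13). x = 7×13×5 + 7×8×5 ≡ 7 (mod 104)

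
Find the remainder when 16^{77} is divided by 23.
By Fermat: 16^{22} ≡ 1 (mod 23). 77 = 3×22 + 11. So 16^{77} ≡ 16^{11} ≡ 1 (mod 23)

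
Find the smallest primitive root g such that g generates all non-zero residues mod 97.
g = 5. For each prime q|96: 5^{48}≡96, 5^{32}≡35, none ≡ 1, so ord_97(5) = 96 and 5 is a primitive root.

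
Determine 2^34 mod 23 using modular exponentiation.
Using Fermat: 2^{22} ≡ 1 mod 23. 34 ≡ 12 mod 22. So 2^{34} ≡ 2^{12} ≡ 2 mod 23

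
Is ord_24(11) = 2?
Powers of 11 mod 24: 11^1≡11, 11^2≡1. First k with 11^k≡1 is k=2. Yes, ord_24(11) = 2.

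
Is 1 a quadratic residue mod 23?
By Euler's criterion: 1^{11} ≡ 1 mod 23. Since this equals 1, 1 is a QR.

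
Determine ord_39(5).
Powers of 5 mod 39: 5^1≡5, 5^2≡25, 5^3≡8, 5^4≡1. So the order of 5 is 4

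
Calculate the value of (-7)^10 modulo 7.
By repeated squaring (mod 7): (-7)^{1}≡0, (-7)^{2}≡0, (-7)^{4}≡0, (-7)^{8}≡0. Then (-7)^{10} = (-7)^{8+2} ≡ 0 × 0 ≡ 0 (mod 7)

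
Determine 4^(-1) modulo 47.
Since 47 is prime, by Fermat 4^(-1) ≡ 4^{45} ≡ 12 (mod 47). Verify: 4 × 12 = 48 ≡ 1 (mod 47)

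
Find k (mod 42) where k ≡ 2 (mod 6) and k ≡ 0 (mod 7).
M = 6 × 7 = 42. M₁ = 7, y₁ ≡ 1 (mod 6). M₂ = 6, y₂ ≡ 6 (mod 7). k = 2×7×1 + 0×6×6 ≡ 14 (mod 42)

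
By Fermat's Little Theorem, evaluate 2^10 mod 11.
By Fermat's Little Theorem, 2^{10} ≡ 1 mod 11 since 11 is prime and gcd(2, 11) = 1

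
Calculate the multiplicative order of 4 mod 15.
Powers of 4 mod 15: 4^1≡4, 4^2≡1. ord_15(4) = 2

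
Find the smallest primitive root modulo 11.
g = 2. Powers: [2, 4, 8, 5, 10, 9, ...] generates all 10 non-zero residues.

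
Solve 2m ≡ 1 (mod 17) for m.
Since 17 is prime, by Fermat 2^(-1) ≡ 2^{15} ≡ 9 (mod 17). Verify: 2 × 9 = 18 ≡ 1 (mod 17)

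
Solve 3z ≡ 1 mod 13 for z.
Since 13 is prime, by Fermat 3^(-1) ≡ 3^{11} ≡ 9 mod 13. Verify: 3 × 9 = 27 ≡ 1 mod 13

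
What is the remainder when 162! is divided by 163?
By Wilson's theorem, (162)! ≡ -1 ≡ 162 mod 163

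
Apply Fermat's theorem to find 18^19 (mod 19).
By Fermat: 18^{18} ≡ 1 (mod 19). So 18^{19} = 18^{18} · 18^{1} ≡ 18^{1} ≡ 18 (mod 19)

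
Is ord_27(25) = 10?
Powers of 25 mod 27: 25^1≡25, 25^2≡4, 25^3≡19, 25^4≡16, 25^5≡22, 25^6≡10, 25^7≡7, 25^8≡13, 25^9≡1. Already 25^9≡1, so the order is 9 < 10. No, the actual order is 9.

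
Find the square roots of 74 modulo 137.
The square roots of 74 mod 137 are 38 and 99. Verify: 38² = 1444 ≡ 74 mod 137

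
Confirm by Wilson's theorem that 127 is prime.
(126)! mod 127 = 126. Since this equals -1 (mod 127), Wilson confirms 127 is prime.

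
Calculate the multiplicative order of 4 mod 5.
Powers of 4 mod 5: 4^1≡4, 4^2≡1. So the order of 4 is 2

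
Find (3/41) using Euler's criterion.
(3/41) = 3^{20} mod 41 = -1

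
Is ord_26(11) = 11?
Powers of 11 mod 26: 11^1≡11, 11^2≡17, 11^3≡5, 11^4≡3, 11^5≡7, 11^6≡25, 11^7≡15, 11^8≡9, 11^9≡21, 11^10≡23, 11^11≡19, 11^12≡1. 11^11≡19≢1, so ord ≠ 11. No, the actual order is 12.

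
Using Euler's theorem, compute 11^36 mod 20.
By Euler: 11^{8} ≡ 1 mod 20 since gcd(11, 20) = 1. 36 = 4×8 + 4. So 11^{36} ≡ 11^{4} ≡ 1 mod 20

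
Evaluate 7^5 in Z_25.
By repeated squaring (mod 25): 7^{1}≡7, 7^{2}≡24, 7^{4}≡1. Then 7^{5} = 7^{4+1} ≡ 1 × 7 ≡ 7 (mod 25)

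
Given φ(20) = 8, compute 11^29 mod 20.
By Euler: 11^{8} ≡ 1 mod 20 since gcd(11, 20) = 1. 29 = 3×8 + 5. So 11^{29} ≡ 11^{5} ≡ 11 mod 20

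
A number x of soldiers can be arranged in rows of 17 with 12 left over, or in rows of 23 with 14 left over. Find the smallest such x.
M = 17 × 23 = 391. M₁ = 23, y₁ ≡ 3 mod 17. M₂ = 17, y₂ ≡ 19 mod 23. x = 12×23×3 + 14×17×19 ≡ 267 mod 391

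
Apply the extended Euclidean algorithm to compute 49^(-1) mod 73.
Extended GCD: 49(3) + 73(-2) = 1. So 49^(-1) ≡ 3 mod 73. Verify: 49 × 3 = 147 ≡ 1 mod 73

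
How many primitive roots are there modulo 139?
Number of primitive roots mod 139 = φ(p-1) = φ(138) = 44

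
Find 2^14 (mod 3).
Using Fermat: 2^{2} ≡ 1 (mod 3). 14 ≡ 0 (mod 2). So 2^{14} ≡ 2^{0} ≡ 1 (mod 3)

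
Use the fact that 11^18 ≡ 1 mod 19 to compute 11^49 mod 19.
By Fermat: 11^{18} ≡ 1 mod 19. 49 = 2×18 + 13. So 11^{49} ≡ 11^{13} ≡ 11 mod 19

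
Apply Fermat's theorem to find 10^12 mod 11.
By Fermat: 10^{10} ≡ 1 mod 11. So 10^{12} = 10^{10} · 10^{2} ≡ 10^{2} ≡ 1 mod 11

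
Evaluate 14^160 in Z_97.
Using Fermat: 14^{96} ≡ 1 mod 97. 160 ≡ 64 mod 96. So 14^{160} ≡ 14^{64} ≡ 35 mod 97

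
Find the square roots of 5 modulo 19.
The square roots of 5 mod 19 are 9 and 10. Verify: 9² = 81 ≡ 5 mod 19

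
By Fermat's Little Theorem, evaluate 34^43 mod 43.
By Fermat: 34^{42} ≡ 1 mod 43. So 34^{43} = 34^{42} · 34^{1} ≡ 34^{1} ≡ 34 mod 43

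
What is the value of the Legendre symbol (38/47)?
(38/47) = 38^{23} mod 47 = -1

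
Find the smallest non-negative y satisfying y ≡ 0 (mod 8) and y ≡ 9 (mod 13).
M = 8 × 13 = 104. M₁ = 13, y₁ ≡ 5 (mod 8). M₂ = 8, y₂ ≡ 5 (mod 13). y = 0×13×5 + 9×8×5 ≡ 48 (mod 104)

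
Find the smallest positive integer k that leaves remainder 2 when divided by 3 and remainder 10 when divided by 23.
M = 3 × 23 = 69. M₁ = 23, y₁ ≡ 2 mod 3. M₂ = 3, y₂ ≡ 8 mod 23. k = 2×23×2 + 10×3×8 ≡ 56 mod 69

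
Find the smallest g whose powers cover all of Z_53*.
g = 2. For each prime q|52: 2^{26}≡52, 2^{4}≡16, none ≡ 1, so ord_53(2) = 52 and 2 is a primitive root.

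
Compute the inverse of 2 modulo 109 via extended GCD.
Extended GCD: 2(-54) + 109(1) = 1. So 2^(-1) ≡ -54 ≡ 55 (mod 109). Verify: 2 × 55 = 110 ≡ 1 (mod 109)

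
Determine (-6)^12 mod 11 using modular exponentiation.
Using Fermat: (-6)^{10} ≡ 1 mod 11. 12 ≡ 2 mod 10. So (-6)^{12} ≡ (-6)^{2} ≡ 3 mod 11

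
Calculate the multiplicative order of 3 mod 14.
Powers of 3 mod 14: 3^1≡3, 3^2≡9, 3^3≡13, 3^4≡11, 3^5≡5, 3^6≡1. So the order of 3 is 6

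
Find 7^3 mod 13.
7^{3} = 343 ≡ 5 mod 13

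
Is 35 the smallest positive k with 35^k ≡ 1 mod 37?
Powers of 35 mod 37: 35^1≡35, 35^2≡4, 35^3≡29, 35^4≡16, 35^5≡5, 35^6≡27, 35^7≡20, 35^8≡34, 35^9≡6, 35^10≡25, 35^11≡24, 35^12≡26, 35^13≡22, 35^14≡30, 35^15≡14, 35^16≡9, 35^17≡19, 35^18≡36, 35^19≡2, 35^20≡33, 35^21≡8, 35^22≡21, 35^23≡32, 35^24≡10, 35^25≡17, 35^26≡3, 35^27≡31, 35^28≡12, 35^29≡13, 35^30≡11, 35^31≡15, 35^32≡7, 35^33≡23, 35^34≡28, 35^35≡18, 35^36≡1. 35^35≡18≢1, so ord ≠ 35. No, the actual order is 36.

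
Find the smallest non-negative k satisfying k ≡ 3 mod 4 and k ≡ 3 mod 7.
M = 4 × 7 = 28. M₁ = 7, y₁ ≡ 3 mod 4. M₂ = 4, y₂ ≡ 2 mod 7. k = 3×7×3 + 3×4×2 ≡ 3 mod 28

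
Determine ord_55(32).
Powers of 32 mod 55: 32^1≡32, 32^2≡34, 32^3≡43, 32^4≡1. Order = 4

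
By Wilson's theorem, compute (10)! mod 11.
By Wilson's theorem, (10)! ≡ -1 ≡ 10 mod 11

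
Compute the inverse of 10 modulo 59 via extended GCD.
Extended GCD: 10(6) + 59(-1) = 1. So 10^(-1) ≡ 6 mod 59. Verify: 10 × 6 = 60 ≡ 1 mod 59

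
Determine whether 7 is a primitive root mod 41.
ord_41(7) divides 40. For each prime q|40: 7^{20}≡40, 7^{8}≡37, none ≡ 1. So 7 has order 40 and is a primitive root mod 41.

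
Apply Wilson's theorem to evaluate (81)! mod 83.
(82)! = (81)! × (82) ≡ -1 mod 83. So (81)! ≡ -1 × (82)^(-1) ≡ (-1)×(-1) = 1 mod 83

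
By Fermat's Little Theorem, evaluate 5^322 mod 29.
By Fermat: 5^{28} ≡ 1 mod 29. 322 ≡ 14 mod 28. So 5^{322} ≡ 5^{14} ≡ 1 mod 29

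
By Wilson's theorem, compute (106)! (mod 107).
By Wilson's theorem, (106)! ≡ -1 ≡ 106 (mod 107)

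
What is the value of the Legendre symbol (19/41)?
(19/41) = 19^{20} mod 41 = -1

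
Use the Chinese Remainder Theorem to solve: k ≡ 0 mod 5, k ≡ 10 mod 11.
M = 5 × 11 = 55. M₁ = 11, y₁ ≡ 1 mod 5. M₂ = 5, y₂ ≡ 9 mod 11. k = 0×11×1 + 10×5×9 ≡ 10 mod 55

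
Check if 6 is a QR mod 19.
By Euler's criterion: 6^{9} ≡ 1 mod 19. Since this equals 1, 6 is a QR.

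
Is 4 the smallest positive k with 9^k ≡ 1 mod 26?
Powers of 9 mod 26: 9^1≡9, 9^2≡3, 9^3≡1. Already 9^3≡1, so the order is 3 < 4. No, the actual order is 3.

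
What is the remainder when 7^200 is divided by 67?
Using Fermat: 7^{66} ≡ 1 (mod 67). 200 ≡ 2 (mod 66). So 7^{200} ≡ 7^{2} ≡ 49 (mod 67)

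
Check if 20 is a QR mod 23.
By Euler's criterion: 20^{11} ≡ 22 (mod 23). Since this equals -1 (≡ 22), 20 is not a QR.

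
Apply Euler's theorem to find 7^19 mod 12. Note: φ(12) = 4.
By Euler: 7^{4} ≡ 1 mod 12 since gcd(7, 12) = 1. 19 = 4×4 + 3. So 7^{19} ≡ 7^{3} ≡ 7 mod 12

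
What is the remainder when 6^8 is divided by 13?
By repeated squaring mod 13: 6^{1}≡6, 6^{2}≡10, 6^{4}≡9, 6^{8}≡3. So 6^{8} ≡ 3 mod 13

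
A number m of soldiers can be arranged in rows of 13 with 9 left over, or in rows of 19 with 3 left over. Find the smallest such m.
M = 13 × 19 = 247. M₁ = 19, y₁ ≡ 11 mod 13. M₂ = 13, y₂ ≡ 3 mod 19. m = 9×19×11 + 3×13×3 ≡ 22 mod 247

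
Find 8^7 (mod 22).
By repeated squaring (mod 22): 8^{1}≡8, 8^{2}≡20, 8^{4}≡4. Then 8^{7} = 8^{4+2+1} ≡ 4 × 20 × 8 ≡ 2 (mod 22)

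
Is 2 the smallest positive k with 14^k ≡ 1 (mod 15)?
Powers of 14 mod 15: 14^1≡14, 14^2≡1. First k with 14^k≡1 is k=2. Yes, ord_15(14) = 2.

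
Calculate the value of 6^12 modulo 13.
Using Fermat: 6^{12} ≡ 1 (mod 13). 12 ≡ 0 (mod 12). So 6^{12} ≡ 6^{0} ≡ 1 (mod 13)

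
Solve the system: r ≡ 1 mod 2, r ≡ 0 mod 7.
M = 2 × 7 = 14. M₁ = 7, y₁ ≡ 1 mod 2. M₂ = 2, y₂ ≡ 4 mod 7. r = 1×7×1 + 0×2×4 ≡ 7 mod 14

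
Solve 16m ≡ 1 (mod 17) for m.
Since 17 is prime, by Fermat 16^(-1) ≡ 16^{15} ≡ 16 (mod 17). Verify: 16 × 16 = 256 ≡ 1 (mod 17)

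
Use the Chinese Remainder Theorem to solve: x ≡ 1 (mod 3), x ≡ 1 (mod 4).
M = 3 × 4 = 12. M₁ = 4, y₁ ≡ 1 (mod 3). M₂ = 3, y₂ ≡ 3 (mod 4). x = 1×4×1 + 1×3×3 ≡ 1 (mod 12)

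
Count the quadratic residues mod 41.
Exactly half the non-zero residues mod a prime are QRs: (41-1)/2 = 20.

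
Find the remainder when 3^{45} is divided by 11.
By Fermat: 3^{10} ≡ 1 mod 11. 45 = 4×10 + 5. So 3^{45} ≡ 3^{5} ≡ 1 mod 11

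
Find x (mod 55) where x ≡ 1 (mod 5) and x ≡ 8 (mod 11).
M = 5 × 11 = 55. M₁ = 11, y₁ ≡ 1 (mod 5). M₂ = 5, y₂ ≡ 9 (mod 11). x = 1×11×1 + 8×5×9 ≡ 41 (mod 55)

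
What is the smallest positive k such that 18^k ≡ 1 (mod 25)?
Powers of 18 mod 25: 18^1≡18, 18^2≡24, 18^3≡7, 18^4≡1. Order = 4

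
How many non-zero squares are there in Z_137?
Exactly half the non-zero residues mod a prime are QRs: (137-1)/2 = 68.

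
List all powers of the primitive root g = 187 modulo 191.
187^1, 187^2, ..., 187^{190} mod 191: [187, 16, 127, 65, 122, 85, 42, 23, 99, 177, 56, 158, 132, 45, 11, 147, 176, 60, 142, 5, 171, 80, 62, 134, 37, 43, 19, 115, 113, 121, 89, 26, 87, 34, 55, 162, 116, 109, 137, 25, 91, 18, 119, 97, 185, 24, 95, 2, 183, 32, 63, 130, 53, 170, 84, 46, 7, 163, 112, 125, 73, 90, 22, 103, 161, 120, 93, 10, 151, 160, 124, 77, 74, 86, 38, 39, 35, 51, 178, 52, 174, 68, 110, 133, 41, 27, 83, 50, 182, 36, 47, 3, 179, 48, 190, 4, 175, 64, 126, 69, 106, 149, 168, 92, 14, 135, 33, 59, 146, 180, 44, 15, 131, 49, 186, 20, 111, 129, 57, 154, 148, 172, 76, 78, 70, 102, 165, 104, 157, 136, 29, 75, 82, 54, 166, 100, 173, 72, 94, 6, 167, 96, 189, 8, 159, 128, 61, 138, 21, 107, 145, 184, 28, 79, 66, 118, 101, 169, 88, 30, 71, 98, 181, 40, 31, 67, 114, 117, 105, 153, 152, 156, 140, 13, 139, 17, 123, 81, 58, 150, 164, 108, 141, 9, 155, 144, 188, 12, 143, 1]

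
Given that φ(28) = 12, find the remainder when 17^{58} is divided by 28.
By Euler: 17^{12} ≡ 1 (mod 28) since gcd(17, 28) = 1. 58 = 4×12 + 10. So 17^{58} ≡ 17^{10} ≡ 25 (mod 28)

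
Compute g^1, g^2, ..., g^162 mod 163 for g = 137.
137^1, 137^2, ..., 137^{162} mod 163: [137, 24, 28, 87, 20, 132, 154, 71, 110, 74, 32, 146, 116, 81, 13, 151, 149, 38, 153, 97, 86, 46, 108, 126, 147, 90, 105, 41, 75, 6, 7, 144, 5, 33, 120, 140, 109, 100, 8, 118, 29, 61, 44, 160, 78, 91, 79, 65, 103, 93, 27, 113, 159, 104, 67, 51, 141, 83, 124, 36, 42, 49, 30, 35, 68, 25, 2, 111, 48, 56, 11, 40, 101, 145, 142, 57, 148, 64, 129, 69, 162, 26, 139, 135, 76, 143, 31, 9, 92, 53, 89, 131, 17, 47, 82, 150, 12, 14, 125, 10, 66, 77, 117, 55, 37, 16, 73, 58, 122, 88, 157, 156, 19, 158, 130, 43, 23, 54, 63, 155, 45, 134, 102, 119, 3, 85, 72, 84, 98, 60, 70, 136, 50, 4, 59, 96, 112, 22, 80, 39, 127, 121, 114, 133, 128, 95, 138, 161, 52, 115, 107, 152, 123, 62, 18, 21, 106, 15, 99, 34, 94, 1]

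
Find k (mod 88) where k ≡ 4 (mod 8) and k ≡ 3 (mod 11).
M = 8 × 11 = 88. M₁ = 11, y₁ ≡ 3 (mod 8). M₂ = 8, y₂ ≡ 7 (mod 11). k = 4×11×3 + 3×8×7 ≡ 36 (mod 88)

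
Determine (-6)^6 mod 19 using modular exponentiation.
By repeated squaring (mod 19): (-6)^{1}≡13, (-6)^{2}≡17, (-6)^{4}≡4. Then (-6)^{6} = (-6)^{4+2} ≡ 4 × 17 ≡ 11 (mod 19)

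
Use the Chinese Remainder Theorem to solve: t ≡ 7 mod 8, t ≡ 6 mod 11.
M = 8 × 11 = 88. M₁ = 11, y₁ ≡ 3 mod 8. M₂ = 8, y₂ ≡ 7 mod 11. t = 7×11×3 + 6×8×7 ≡ 39 mod 88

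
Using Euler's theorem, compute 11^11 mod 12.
By Euler: 11^{4} ≡ 1 mod 12 since gcd(11, 12) = 1. 11 = 2×4 + 3. So 11^{11} ≡ 11^{3} ≡ 11 mod 12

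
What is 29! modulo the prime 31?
(30)! = (29)! × (30) ≡ -1 mod 31. So (29)! ≡ -1 × (30)^(-1) ≡ (-1)×(-1) = 1 mod 31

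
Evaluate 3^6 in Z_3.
By repeated squaring mod 3: 3^{1}≡0, 3^{2}≡0, 3^{4}≡0. Then 3^{6} = 3^{4+2} ≡ 0 × 0 ≡ 0 mod 3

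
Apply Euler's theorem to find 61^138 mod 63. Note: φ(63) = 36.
By Euler: 61^{36} ≡ 1 mod 63 since gcd(61, 63) = 1. 138 = 3×36 + 30. So 61^{138} ≡ 61^{30} ≡ 1 mod 63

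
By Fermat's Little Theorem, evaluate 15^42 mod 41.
By Fermat: 15^{40} ≡ 1 mod 41. So 15^{42} = 15^{40} · 15^{2} ≡ 15^{2} ≡ 20 mod 41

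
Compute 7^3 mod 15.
7^{3} = 343 ≡ 13 mod 15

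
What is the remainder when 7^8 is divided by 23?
By repeated squaring (mod 23): 7^{1}≡7, 7^{2}≡3, 7^{4}≡9, 7^{8}≡12. So 7^{8} ≡ 12 (mod 23)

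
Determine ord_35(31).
Powers of 31 mod 35: 31^1≡31, 31^2≡16, 31^3≡6, 31^4≡11, 31^5≡26, 31^6≡1. Order = 6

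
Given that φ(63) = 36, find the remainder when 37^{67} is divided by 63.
By Euler: 37^{36} ≡ 1 mod 63 since gcd(37, 63) = 1. 67 = 1×36 + 31. So 37^{67} ≡ 37^{31} ≡ 37 mod 63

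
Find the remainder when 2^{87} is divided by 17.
By Fermat: 2^{16} ≡ 1 mod 17. 87 = 5×16 + 7. So 2^{87} ≡ 2^{7} ≡ 9 mod 17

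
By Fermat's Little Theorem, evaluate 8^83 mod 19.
By Fermat: 8^{18} ≡ 1 mod 19. 83 = 4×18 + 11. So 8^{83} ≡ 8^{11} ≡ 12 mod 19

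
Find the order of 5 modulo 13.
Powers of 5 mod 13: 5^1≡5, 5^2≡12, 5^3≡8, 5^4≡1. Order = 4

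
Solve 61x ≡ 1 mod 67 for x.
Since 67 is prime, by Fermat 61^(-1) ≡ 61^{65} ≡ 11 mod 67. Verify: 61 × 11 = 671 ≡ 1 mod 67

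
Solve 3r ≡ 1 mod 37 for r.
Since 37 is prime, by Fermat 3^(-1) ≡ 3^{35} ≡ 25 mod 37. Verify: 3 × 25 = 75 ≡ 1 mod 37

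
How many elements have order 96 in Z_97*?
Number of primitive roots mod 97 = φ(p-1) = φ(96) = 32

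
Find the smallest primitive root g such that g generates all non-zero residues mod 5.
g = 2. For each prime q|4: 2^{2}≡4, none ≡ 1, so ord_5(2) = 4 and 2 is a primitive root.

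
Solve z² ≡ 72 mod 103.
The square roots of 72 mod 103 are 81 and 22. Verify: 81² = 6561 ≡ 72 mod 103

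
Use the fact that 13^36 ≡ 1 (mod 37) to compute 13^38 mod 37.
By Fermat: 13^{36} ≡ 1 (mod 37). So 13^{38} = 13^{36} · 13^{2} ≡ 13^{2} ≡ 21 (mod 37)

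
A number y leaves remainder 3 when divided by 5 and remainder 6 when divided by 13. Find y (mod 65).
M = 5 × 13 = 65. M₁ = 13, y₁ ≡ 2 (mod 5). M₂ = 5, y₂ ≡ 8 (mod 13). y = 3×13×2 + 6×5×8 ≡ 58 (mod 65)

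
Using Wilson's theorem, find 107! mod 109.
(108)! = (107)! × (108) ≡ -1 mod 109. So (107)! ≡ -1 × (108)^(-1) ≡ (-1)×(-1) = 1 mod 109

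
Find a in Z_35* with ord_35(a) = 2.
6 has order 2 mod 35 since 6^{2} ≡ 1 (mod 35) and no smaller power works.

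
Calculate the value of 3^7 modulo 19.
By repeated squaring mod 19: 3^{1}≡3, 3^{2}≡9, 3^{4}≡5. Then 3^{7} = 3^{4+2+1} ≡ 5 × 9 × 3 ≡ 2 mod 19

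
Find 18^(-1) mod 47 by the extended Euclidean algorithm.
Extended GCD: 18(-13) + 47(5) = 1. So 18^(-1) ≡ -13 ≡ 34 mod 47. Verify: 18 × 34 = 612 ≡ 1 mod 47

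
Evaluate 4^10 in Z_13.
By repeated squaring mod 13: 4^{1}≡4, 4^{2}≡3, 4^{4}≡9, 4^{8}≡3. Then 4^{10} = 4^{8+2} ≡ 3 × 3 ≡ 9 mod 13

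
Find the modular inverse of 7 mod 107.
Since 107 is prime, by Fermat 7^(-1) ≡ 7^{105} ≡ 46 mod 107. Verify: 7 × 46 = 322 ≡ 1 mod 107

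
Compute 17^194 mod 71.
Using Fermat: 17^{70} ≡ 1 (mod 71). 194 ≡ 54 (mod 70). So 17^{194} ≡ 17^{54} ≡ 25 (mod 71)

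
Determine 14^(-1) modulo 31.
Since 31 is prime, by Fermat 14^(-1) ≡ 14^{29} ≡ 20 mod 31. Verify: 14 × 20 = 280 ≡ 1 mod 31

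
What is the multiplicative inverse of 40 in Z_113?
Since 113 is prime, by Fermat 40^(-1) ≡ 40^{111} ≡ 65 (mod 113). Verify: 40 × 65 = 2600 ≡ 1 (mod 113)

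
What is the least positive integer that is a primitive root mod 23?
g = 5. Powers: [5, 2, 10, 4, 20, 8, 17, 16, ...] generates all 22 non-zero residues.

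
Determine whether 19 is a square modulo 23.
By Euler's criterion: 19^{11} ≡ 22 mod 23. Since this equals -1 (≡ 22), 19 is not a QR.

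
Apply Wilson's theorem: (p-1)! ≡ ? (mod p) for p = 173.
By Wilson's theorem, (172)! ≡ -1 ≡ 172 (mod 173)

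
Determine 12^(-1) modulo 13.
Since 13 is prime, by Fermat 12^(-1) ≡ 12^{11} ≡ 12 (mod 13). Verify: 12 × 12 = 144 ≡ 1 (mod 13)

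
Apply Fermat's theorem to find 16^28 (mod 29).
By Fermat's Little Theorem, 16^{28} ≡ 1 (mod 29) since 29 is prime and gcd(16, 29) = 1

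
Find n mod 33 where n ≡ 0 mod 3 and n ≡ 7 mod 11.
M = 3 × 11 = 33. M₁ = 11, y₁ ≡ 2 mod 3. M₂ = 3, y₂ ≡ 4 mod 11. n = 0×11×2 + 7×3×4 ≡ 18 mod 33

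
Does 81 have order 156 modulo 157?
81^{39} ≡ 1 mod 157 and 39 < 156, so ord_157(81) = 39 ≠ 156 and 81 is not a primitive root.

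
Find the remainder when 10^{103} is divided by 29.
By Fermat: 10^{28} ≡ 1 (mod 29). 103 = 3×28 + 19. So 10^{103} ≡ 10^{19} ≡ 21 (mod 29)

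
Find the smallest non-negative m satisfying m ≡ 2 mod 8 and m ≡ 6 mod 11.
M = 8 × 11 = 88. M₁ = 11, y₁ ≡ 3 mod 8. M₂ = 8, y₂ ≡ 7 mod 11. m = 2×11×3 + 6×8×7 ≡ 50 mod 88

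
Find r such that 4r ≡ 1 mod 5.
Since 5 is prime, by Fermat 4^(-1) ≡ 4^{3} ≡ 4 mod 5. Verify: 4 × 4 = 16 ≡ 1 mod 5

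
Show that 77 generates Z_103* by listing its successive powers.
77^1, 77^2, ..., 77^{102} mod 103: [77, 58, 37, 68, 86, 30, 44, 92, 80, 83, 5, 76, 84, 82, 31, 18, 47, 14, 48, 91, 3, 25, 71, 8, 101, 52, 90, 29, 70, 34, 43, 15, 22, 46, 40, 93, 54, 38, 42, 41, 67, 9, 75, 7, 24, 97, 53, 64, 87, 4, 102, 26, 45, 66, 35, 17, 73, 59, 11, 23, 20, 98, 27, 19, 21, 72, 85, 56, 89, 55, 12, 100, 78, 32, 95, 2, 51, 13, 74, 33, 69, 60, 88, 81, 57, 63, 10, 49, 65, 61, 62, 36, 94, 28, 96, 79, 6, 50, 39, 16, 99, 1]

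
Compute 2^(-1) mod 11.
Since 11 is prime, by Fermat 2^(-1) ≡ 2^{9} ≡ 6 mod 11. Verify: 2 × 6 = 12 ≡ 1 mod 11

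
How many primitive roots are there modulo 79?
There are φ(79-1) = φ(78) = 24 primitive roots modulo 79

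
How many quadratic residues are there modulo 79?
For prime 79, there are (p-1)/2 = (79-1)/2 = 39 quadratic residues (excluding 0).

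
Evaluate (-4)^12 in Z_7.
Using Fermat: (-4)^{6} ≡ 1 (mod 7). 12 ≡ 0 (mod 6). So (-4)^{12} ≡ (-4)^{0} ≡ 1 (mod 7)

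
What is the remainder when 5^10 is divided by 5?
By repeated squaring mod 5: 5^{1}≡0, 5^{2}≡0, 5^{4}≡0, 5^{8}≡0. Then 5^{10} = 5^{8+2} ≡ 0 × 0 ≡ 0 mod 5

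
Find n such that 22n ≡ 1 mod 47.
Since 47 is prime, by Fermat 22^(-1) ≡ 22^{45} ≡ 15 mod 47. Verify: 22 × 15 = 330 ≡ 1 mod 47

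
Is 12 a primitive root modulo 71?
12^{35} ≡ 1 mod 71 and 35 < 70, so ord_71(12) = 35 ≠ 70 and 12 is not a primitive root.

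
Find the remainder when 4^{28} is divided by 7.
By Fermat: 4^{6} ≡ 1 (mod 7). 28 = 4×6 + 4. So 4^{28} ≡ 4^{4} ≡ 4 (mod 7)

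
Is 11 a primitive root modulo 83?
11^{41} ≡ 1 mod 83 and 41 < 82, so ord_83(11) = 41 ≠ 82 and 11 is not a primitive root.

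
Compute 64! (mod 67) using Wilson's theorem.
(66)! = (64)! × (65) × (66) ≡ -1 (mod 67). So (64)! ≡ -1 × [(66)(65)]^(-1) ≡ 33 (mod 67)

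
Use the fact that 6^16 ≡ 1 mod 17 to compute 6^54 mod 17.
By Fermat: 6^{16} ≡ 1 mod 17. 54 = 3×16 + 6. So 6^{54} ≡ 6^{6} ≡ 8 mod 17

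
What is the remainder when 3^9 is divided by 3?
By repeated squaring mod 3: 3^{1}≡0, 3^{2}≡0, 3^{4}≡0, 3^{8}≡0. Then 3^{9} = 3^{8+1} ≡ 0 × 0 ≡ 0 mod 3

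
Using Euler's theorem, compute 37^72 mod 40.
By Euler: 37^{16} ≡ 1 mod 40 since gcd(37, 40) = 1. 72 = 4×16 + 8. So 37^{72} ≡ 37^{8} ≡ 1 mod 40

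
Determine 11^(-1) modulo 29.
Since 29 is prime, by Fermat 11^(-1) ≡ 11^{27} ≡ 8 (mod 29). Verify: 11 × 8 = 88 ≡ 1 (mod 29)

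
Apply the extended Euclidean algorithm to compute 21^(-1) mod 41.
Extended GCD: 21(2) + 41(-1) = 1. So 21^(-1) ≡ 2 mod 41. Verify: 21 × 2 = 42 ≡ 1 mod 41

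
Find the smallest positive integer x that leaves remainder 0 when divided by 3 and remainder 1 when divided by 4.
M = 3 × 4 = 12. M₁ = 4, y₁ ≡ 1 (mod 3). M₂ = 3, y₂ ≡ 3 (mod 4). x = 0×4×1 + 1×3×3 ≡ 9 (mod 12)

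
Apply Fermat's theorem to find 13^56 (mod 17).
By Fermat: 13^{16} ≡ 1 (mod 17). 56 = 3×16 + 8. So 13^{56} ≡ 13^{8} ≡ 1 (mod 17)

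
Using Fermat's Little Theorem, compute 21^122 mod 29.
By Fermat: 21^{28} ≡ 1 mod 29. 122 = 4×28 + 10. So 21^{122} ≡ 21^{10} ≡ 4 mod 29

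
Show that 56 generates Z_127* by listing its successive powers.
56^1, 56^2, ..., 56^{126} mod 127: [56, 88, 102, 124, 86, 117, 75, 9, 123, 30, 29, 100, 12, 37, 40, 81, 91, 16, 7, 11, 108, 79, 106, 94, 57, 17, 63, 99, 83, 76, 65, 84, 5, 26, 59, 2, 112, 49, 77, 121, 45, 107, 23, 18, 119, 60, 58, 73, 24, 74, 80, 35, 55, 32, 14, 22, 89, 31, 85, 61, 114, 34, 126, 71, 39, 25, 3, 41, 10, 52, 118, 4, 97, 98, 27, 115, 90, 87, 46, 36, 111, 120, 116, 19, 48, 21, 33, 70, 110, 64, 28, 44, 51, 62, 43, 122, 101, 68, 125, 15, 78, 50, 6, 82, 20, 104, 109, 8, 67, 69, 54, 103, 53, 47, 92, 72, 95, 113, 105, 38, 96, 42, 66, 13, 93, 1]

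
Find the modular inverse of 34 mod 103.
Since 103 is prime, by Fermat 34^(-1) ≡ 34^{101} ≡ 100 mod 103. Verify: 34 × 100 = 3400 ≡ 1 mod 103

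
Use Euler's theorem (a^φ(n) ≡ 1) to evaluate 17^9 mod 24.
By Euler: 17^{8} ≡ 1 mod 24 since gcd(17, 24) = 1. 9 = 1×8 + 1. So 17^{9} ≡ 17^{1} ≡ 17 mod 24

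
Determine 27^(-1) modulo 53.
Since 53 is prime, by Fermat 27^(-1) ≡ 27^{51} ≡ 2 (mod 53). Verify: 27 × 2 = 54 ≡ 1 (mod 53)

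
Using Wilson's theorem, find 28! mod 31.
(30)! = (28)! × (29) × (30) ≡ -1 mod 31. So (28)! ≡ -1 × [(30)(29)]^(-1) ≡ 15 mod 31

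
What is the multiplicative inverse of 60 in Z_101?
Since 101 is prime, by Fermat 60^(-1) ≡ 60^{99} ≡ 32 (mod 101). Verify: 60 × 32 = 1920 ≡ 1 (mod 101)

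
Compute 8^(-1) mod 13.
Since 13 is prime, by Fermat 8^(-1) ≡ 8^{11} ≡ 5 mod 13. Verify: 8 × 5 = 40 ≡ 1 mod 13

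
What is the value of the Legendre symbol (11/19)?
(11/19) = 11^{9} mod 19 = 1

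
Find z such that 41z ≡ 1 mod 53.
Since 53 is prime, by Fermat 41^(-1) ≡ 41^{51} ≡ 22 mod 53. Verify: 41 × 22 = 902 ≡ 1 mod 53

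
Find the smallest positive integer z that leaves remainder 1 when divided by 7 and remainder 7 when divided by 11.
M = 7 × 11 = 77. M₁ = 11, y₁ ≡ 2 mod 7. M₂ = 7, y₂ ≡ 8 mod 11. z = 1×11×2 + 7×7×8 ≡ 29 mod 77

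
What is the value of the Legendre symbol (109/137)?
(109/137) = 109^{68} mod 137 = 1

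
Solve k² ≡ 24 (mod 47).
The square roots of 24 mod 47 are 27 and 20. Verify: 27² = 729 ≡ 24 (mod 47)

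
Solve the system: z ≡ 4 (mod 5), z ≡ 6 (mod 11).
M = 5 × 11 = 55. M₁ = 11, y₁ ≡ 1 (mod 5). M₂ = 5, y₂ ≡ 9 (mod 11). z = 4×11×1 + 6×5×9 ≡ 39 (mod 55)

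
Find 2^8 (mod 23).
By repeated squaring (mod 23): 2^{1}≡2, 2^{2}≡4, 2^{4}≡16, 2^{8}≡3. So 2^{8} ≡ 3 (mod 23)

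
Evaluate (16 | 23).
(16/23) = 16^{11} mod 23 = 1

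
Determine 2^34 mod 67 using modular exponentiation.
By repeated squaring (mod 67): 2^{1}≡2, 2^{2}≡4, 2^{4}≡16, 2^{8}≡55, 2^{16}≡10, 2^{32}≡33. Then 2^{34} = 2^{32+2} ≡ 33 × 4 ≡ 65 (mod 67)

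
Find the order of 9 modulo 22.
Powers of 9 mod 22: 9^1≡9, 9^2≡15, 9^3≡3, 9^4≡5, 9^5≡1. Order = 5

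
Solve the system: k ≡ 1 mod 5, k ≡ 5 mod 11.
M = 5 × 11 = 55. M₁ = 11, y₁ ≡ 1 mod 5. M₂ = 5, y₂ ≡ 9 mod 11. k = 1×11×1 + 5×5×9 ≡ 16 mod 55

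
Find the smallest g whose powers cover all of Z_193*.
g = 5. For each prime q|192: 5^{96}≡192, 5^{64}≡84, none ≡ 1, so ord_193(5) = 192 and 5 is a primitive root.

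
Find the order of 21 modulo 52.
Powers of 21 mod 52: 21^1≡21, 21^2≡25, 21^3≡5, 21^4≡1. Order = 4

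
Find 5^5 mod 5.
By repeated squaring mod 5: 5^{1}≡0, 5^{2}≡0, 5^{4}≡0. Then 5^{5} = 5^{4+1} ≡ 0 × 0 ≡ 0 mod 5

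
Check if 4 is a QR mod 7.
By Euler's criterion: 4^{3} ≡ 1 mod 7. Since this equals 1, 4 is a QR.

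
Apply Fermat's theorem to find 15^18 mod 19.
By Fermat's Little Theorem, 15^{18} ≡ 1 mod 19 since 19 is prime and gcd(15, 19) = 1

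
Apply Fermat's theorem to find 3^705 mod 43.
By Fermat: 3^{42} ≡ 1 mod 43. 705 ≡ 33 mod 42. So 3^{705} ≡ 3^{33} ≡ 39 mod 43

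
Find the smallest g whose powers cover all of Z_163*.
g = 2. Powers: [2, 4, 8, 16, 32, 64, 128, 93, 23, 46, ...] generates all 162 non-zero residues.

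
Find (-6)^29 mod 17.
Using Fermat: (-6)^{16} ≡ 1 mod 17. 29 ≡ 13 mod 16. So (-6)^{29} ≡ (-6)^{13} ≡ 7 mod 17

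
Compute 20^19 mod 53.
By repeated squaring mod 53: 20^{1}≡20, 20^{2}≡29, 20^{4}≡46, 20^{8}≡49, 20^{16}≡16. Then 20^{19} = 20^{16+2+1} ≡ 16 × 29 × 20 ≡ 5 mod 53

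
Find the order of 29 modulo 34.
Powers of 29 mod 34: 29^1≡29, 29^2≡25, 29^3≡11, 29^4≡13, 29^5≡3, 29^6≡19, 29^7≡7, 29^8≡33, 29^9≡5, 29^10≡9, 29^11≡23, 29^12≡21, 29^13≡31, 29^14≡15, 29^15≡27, 29^16≡1. So the order of 29 is 16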